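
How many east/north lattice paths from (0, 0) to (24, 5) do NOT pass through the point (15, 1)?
Number of paths = 107315

Total paths from (0, 0) to (24, 5): C(29, 24) = 118755. Paths through (15, 1): (paths (0, 0) → (15, 1)) × (paths (15, 1) → (24, 5)) = C(16, 15) · C(13, 9) = 16 · 715 = 11440. Avoidance count = 118755 − 11440 = 107315.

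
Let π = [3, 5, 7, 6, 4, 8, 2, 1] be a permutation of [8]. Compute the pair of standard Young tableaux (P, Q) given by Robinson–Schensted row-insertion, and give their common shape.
P = [1, 4, 6, 8] / [2] / [3] / [5] / [7];  Q = [1, 2, 3, 6] / [4] / [5] / [7] / [8];  common shape = (4, 1, 1, 1, 1)

Row-insert the values π_1, π_2, … into P one at a time, bumping the leftmost entry strictly greater than the inserted value down to the next row. The recording tableau Q records, in position (i, j), the step at which that cell was added to P.
  Insert 3 (step 1): P = [3];  Q = [1]
  Insert 5 (step 2): P = [3, 5];  Q = [1, 2]
  Insert 7 (step 3): P = [3, 5, 7];  Q = [1, 2, 3]
  Insert 6 (step 4): P = [3, 5, 6] / [7];  Q = [1, 2, 3] / [4]
  Insert 4 (step 5): P = [3, 4, 6] / [5] / [7];  Q = [1, 2, 3] / [4] / [5]
  Insert 8 (step 6): P = [3, 4, 6, 8] / [5] / [7];  Q = [1, 2, 3, 6] / [4] / [5]
  Insert 2 (step 7): P = [2, 4, 6, 8] / [3] / [5] / [7];  Q = [1, 2, 3, 6] / [4] / [5] / [7]
  Insert 1 (step 8): P = [1, 4, 6, 8] / [2] / [3] / [5] / [7];  Q = [1, 2, 3, 6] / [4] / [5] / [7] / [8]
Final shape: (4, 1, 1, 1, 1).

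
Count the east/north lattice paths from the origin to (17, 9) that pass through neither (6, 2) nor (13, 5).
Number of paths = 1868918

Inclusion–exclusion. Total paths: C(26, 17) = 3124550. Through P₁: C(8, 6)·C(18, 11) = 891072. Through P₂: C(18, 13)·C(8, 4) = 599760. Since P₁ is strictly southwest of P₂, a monotone path through both must visit P₁ then P₂; paths through both = C(8, 6)·C(10, 7)·C(8, 4) = 235200. Avoid both = 3124550 − 891072 − 599760 + 235200 = 1868918.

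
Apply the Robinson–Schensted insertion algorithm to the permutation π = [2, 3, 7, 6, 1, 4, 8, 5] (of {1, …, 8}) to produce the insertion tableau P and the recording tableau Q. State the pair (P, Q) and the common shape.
P = [1, 3, 4, 5] / [2, 6, 8] / [7];  Q = [1, 2, 3, 7] / [4, 6, 8] / [5];  common shape = (4, 3, 1)

Row-insert the values π_1, π_2, … into P one at a time, bumping the leftmost entry strictly greater than the inserted value down to the next row. The recording tableau Q records, in position (i, j), the step at which that cell was added to P.
  Insert 2 (step 1): P = [2];  Q = [1]
  Insert 3 (step 2): P = [2, 3];  Q = [1, 2]
  Insert 7 (step 3): P = [2, 3, 7];  Q = [1, 2, 3]
  Insert 6 (step 4): P = [2, 3, 6] / [7];  Q = [1, 2, 3] / [4]
  Insert 1 (step 5): P = [1, 3, 6] / [2] / [7];  Q = [1, 2, 3] / [4] / [5]
  Insert 4 (step 6): P = [1, 3, 4] / [2, 6] / [7];  Q = [1, 2, 3] / [4, 6] / [5]
  Insert 8 (step 7): P = [1, 3, 4, 8] / [2, 6] / [7];  Q = [1, 2, 3, 7] / [4, 6] / [5]
  Insert 5 (step 8): P = [1, 3, 4, 5] / [2, 6, 8] / [7];  Q = [1, 2, 3, 7] / [4, 6, 8] / [5]
Final shape: (4, 3, 1).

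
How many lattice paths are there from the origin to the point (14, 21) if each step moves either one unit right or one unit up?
Number of paths = 2319959400

A monotone lattice path from (0, 0) to (14, 21) consists of 14 east steps and 21 north steps in some order, so it is determined by which 14 of the 35 steps are east. The count is C(35, 14) = 2319959400.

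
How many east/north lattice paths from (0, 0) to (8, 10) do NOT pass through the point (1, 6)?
Number of paths = 41448

Total paths from (0, 0) to (8, 10): C(18, 8) = 43758. Paths through (1, 6): (paths (0, 0) → (1, 6)) × (paths (1, 6) → (8, 10)) = C(7, 1) · C(11, 7) = 7 · 330 = 2310. Avoidance count = 43758 − 2310 = 41448.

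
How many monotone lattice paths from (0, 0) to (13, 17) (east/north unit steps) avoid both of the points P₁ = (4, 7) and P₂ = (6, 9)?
Number of paths = 69809235

Inclusion–exclusion. Total paths: C(30, 13) = 119759850. Through P₁: C(11, 4)·C(19, 9) = 30484740. Through P₂: C(15, 6)·C(15, 7) = 32207175. Since P₁ is strictly southwest of P₂, a monotone path through both must visit P₁ then P₂; paths through both = C(11, 4)·C(4, 2)·C(15, 7) = 12741300. Avoid both = 119759850 − 30484740 − 32207175 + 12741300 = 69809235.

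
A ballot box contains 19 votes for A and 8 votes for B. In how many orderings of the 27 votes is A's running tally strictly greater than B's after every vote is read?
Strict-lead orderings = 904475

Total orderings of the 27 votes with 19 for A: C(27, 19) = 2220075. By the Bertrand ballot formula (Cycle Lemma / reflection principle), the number of orderings in which A is strictly ahead of B throughout is (p − q)/(p + q) · C(p + q, p) = (19 − 8)/(19 + 8) · 2220075 = 904475.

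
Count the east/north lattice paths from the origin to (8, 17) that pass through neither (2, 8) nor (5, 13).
Number of paths = 644670

Inclusion–exclusion. Total paths: C(25, 8) = 1081575. Through P₁: C(10, 2)·C(15, 6) = 225225. Through P₂: C(18, 5)·C(7, 3) = 299880. Since P₁ is strictly southwest of P₂, a monotone path through both must visit P₁ then P₂; paths through both = C(10, 2)·C(8, 3)·C(7, 3) = 88200. Avoid both = 1081575 − 225225 − 299880 + 88200 = 644670.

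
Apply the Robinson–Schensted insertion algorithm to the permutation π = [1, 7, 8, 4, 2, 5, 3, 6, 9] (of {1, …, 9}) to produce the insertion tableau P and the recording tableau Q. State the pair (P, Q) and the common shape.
P = [1, 2, 3, 6, 9] / [4, 5] / [7, 8];  Q = [1, 2, 3, 8, 9] / [4, 6] / [5, 7];  common shape = (5, 2, 2)

Row-insert the values π_1, π_2, … into P one at a time, bumping the leftmost entry strictly greater than the inserted value down to the next row. The recording tableau Q records, in position (i, j), the step at which that cell was added to P.
  Insert 1 (step 1): P = [1];  Q = [1]
  Insert 7 (step 2): P = [1, 7];  Q = [1, 2]
  Insert 8 (step 3): P = [1, 7, 8];  Q = [1, 2, 3]
  Insert 4 (step 4): P = [1, 4, 8] / [7];  Q = [1, 2, 3] / [4]
  Insert 2 (step 5): P = [1, 2, 8] / [4] / [7];  Q = [1, 2, 3] / [4] / [5]
  Insert 5 (step 6): P = [1, 2, 5] / [4, 8] / [7];  Q = [1, 2, 3] / [4, 6] / [5]
  Insert 3 (step 7): P = [1, 2, 3] / [4, 5] / [7, 8];  Q = [1, 2, 3] / [4, 6] / [5, 7]
  Insert 6 (step 8): P = [1, 2, 3, 6] / [4, 5] / [7, 8];  Q = [1, 2, 3, 8] / [4, 6] / [5, 7]
  Insert 9 (step 9): P = [1, 2, 3, 6, 9] / [4, 5] / [7, 8];  Q = [1, 2, 3, 8, 9] / [4, 6] / [5, 7]
Final shape: (5, 2, 2).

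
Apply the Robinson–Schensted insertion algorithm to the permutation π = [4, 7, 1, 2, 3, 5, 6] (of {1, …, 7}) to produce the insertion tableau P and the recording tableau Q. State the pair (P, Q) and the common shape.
P = [1, 2, 3, 5, 6] / [4, 7];  Q = [1, 2, 5, 6, 7] / [3, 4];  common shape = (5, 2)

Row-insert the values π_1, π_2, … into P one at a time, bumping the leftmost entry strictly greater than the inserted value down to the next row. The recording tableau Q records, in position (i, j), the step at which that cell was added to P.
  Insert 4 (step 1): P = [4];  Q = [1]
  Insert 7 (step 2): P = [4, 7];  Q = [1, 2]
  Insert 1 (step 3): P = [1, 7] / [4];  Q = [1, 2] / [3]
  Insert 2 (step 4): P = [1, 2] / [4, 7];  Q = [1, 2] / [3, 4]
  Insert 3 (step 5): P = [1, 2, 3] / [4, 7];  Q = [1, 2, 5] / [3, 4]
  Insert 5 (step 6): P = [1, 2, 3, 5] / [4, 7];  Q = [1, 2, 5, 6] / [3, 4]
  Insert 6 (step 7): P = [1, 2, 3, 5, 6] / [4, 7];  Q = [1, 2, 5, 6, 7] / [3, 4]
Final shape: (5, 2).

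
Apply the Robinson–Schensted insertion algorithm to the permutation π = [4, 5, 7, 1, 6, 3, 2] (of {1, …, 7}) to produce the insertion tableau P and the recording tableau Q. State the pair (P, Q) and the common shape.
P = [1, 2, 6] / [3, 5] / [4] / [7];  Q = [1, 2, 3] / [4, 5] / [6] / [7];  common shape = (3, 2, 1, 1)

Row-insert the values π_1, π_2, … into P one at a time, bumping the leftmost entry strictly greater than the inserted value down to the next row. The recording tableau Q records, in position (i, j), the step at which that cell was added to P.
  Insert 4 (step 1): P = [4];  Q = [1]
  Insert 5 (step 2): P = [4, 5];  Q = [1, 2]
  Insert 7 (step 3): P = [4, 5, 7];  Q = [1, 2, 3]
  Insert 1 (step 4): P = [1, 5, 7] / [4];  Q = [1, 2, 3] / [4]
  Insert 6 (step 5): P = [1, 5, 6] / [4, 7];  Q = [1, 2, 3] / [4, 5]
  Insert 3 (step 6): P = [1, 3, 6] / [4, 5] / [7];  Q = [1, 2, 3] / [4, 5] / [6]
  Insert 2 (step 7): P = [1, 2, 6] / [3, 5] / [4] / [7];  Q = [1, 2, 3] / [4, 5] / [6] / [7]
Final shape: (3, 2, 1, 1).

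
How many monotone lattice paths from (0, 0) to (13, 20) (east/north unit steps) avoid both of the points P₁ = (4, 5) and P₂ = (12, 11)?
Number of paths = 398683936

Inclusion–exclusion. Total paths: C(33, 13) = 573166440. Through P₁: C(9, 4)·C(24, 9) = 164745504. Through P₂: C(23, 12)·C(10, 1) = 13520780. Since P₁ is strictly southwest of P₂, a monotone path through both must visit P₁ then P₂; paths through both = C(9, 4)·C(14, 8)·C(10, 1) = 3783780. Avoid both = 573166440 − 164745504 − 13520780 + 3783780 = 398683936.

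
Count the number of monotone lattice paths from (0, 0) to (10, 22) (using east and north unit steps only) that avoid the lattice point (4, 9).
Number of paths = 45112860

Total paths from (0, 0) to (10, 22): C(32, 10) = 64512240. Paths through (4, 9): (paths (0, 0) → (4, 9)) × (paths (4, 9) → (10, 22)) = C(13, 4) · C(19, 6) = 715 · 27132 = 19399380. Avoidance count = 64512240 − 19399380 = 45112860.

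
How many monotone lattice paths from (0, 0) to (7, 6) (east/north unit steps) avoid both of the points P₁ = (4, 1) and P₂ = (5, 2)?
Number of paths = 1271

Inclusion–exclusion. Total paths: C(13, 7) = 1716. Through P₁: C(5, 4)·C(8, 3) = 280. Through P₂: C(7, 5)·C(6, 2) = 315. Since P₁ is strictly southwest of P₂, a monotone path through both must visit P₁ then P₂; paths through both = C(5, 4)·C(2, 1)·C(6, 2) = 150. Avoid both = 1716 − 280 − 315 + 150 = 1271.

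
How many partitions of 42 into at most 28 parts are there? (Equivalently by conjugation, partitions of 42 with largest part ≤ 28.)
p(42, parts ≤ 28) = 52801

Use the recurrence p(n, m) = p(n, m−1) + p(n−m, m): either the largest part is < m (count p(n, m−1)) or the largest part is exactly m (remove one copy of m, count p(n−m, m)). With p(0, ·) = 1 this gives p(42, parts ≤ 28) = 52801. (By conjugating Young diagrams, this also counts partitions of 42 into at most 28 parts.)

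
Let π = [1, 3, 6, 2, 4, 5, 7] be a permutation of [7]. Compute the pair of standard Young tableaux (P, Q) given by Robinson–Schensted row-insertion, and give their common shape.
P = [1, 2, 4, 5, 7] / [3, 6];  Q = [1, 2, 3, 6, 7] / [4, 5];  common shape = (5, 2)

Row-insert the values π_1, π_2, … into P one at a time, bumping the leftmost entry strictly greater than the inserted value down to the next row. The recording tableau Q records, in position (i, j), the step at which that cell was added to P.
  Insert 1 (step 1): P = [1];  Q = [1]
  Insert 3 (step 2): P = [1, 3];  Q = [1, 2]
  Insert 6 (step 3): P = [1, 3, 6];  Q = [1, 2, 3]
  Insert 2 (step 4): P = [1, 2, 6] / [3];  Q = [1, 2, 3] / [4]
  Insert 4 (step 5): P = [1, 2, 4] / [3, 6];  Q = [1, 2, 3] / [4, 5]
  Insert 5 (step 6): P = [1, 2, 4, 5] / [3, 6];  Q = [1, 2, 3, 6] / [4, 5]
  Insert 7 (step 7): P = [1, 2, 4, 5, 7] / [3, 6];  Q = [1, 2, 3, 6, 7] / [4, 5]
Final shape: (5, 2).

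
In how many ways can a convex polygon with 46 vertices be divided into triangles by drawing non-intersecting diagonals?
C_44 = 583300119592996693088040

These polygon triangulations are counted by the Catalan number C_n = (1/(n + 1)) · C(2n, n). For n = 44: C_44 = (1/45) · C(88, 44) = 26248505381684851188961800/45 = 583300119592996693088040.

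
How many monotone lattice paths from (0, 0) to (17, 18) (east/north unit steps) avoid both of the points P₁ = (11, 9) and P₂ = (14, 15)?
Number of paths = 2427925450

Inclusion–exclusion. Total paths: C(35, 17) = 4537567650. Through P₁: C(20, 11)·C(15, 6) = 840639800. Through P₂: C(29, 14)·C(6, 3) = 1551175200. Since P₁ is strictly southwest of P₂, a monotone path through both must visit P₁ then P₂; paths through both = C(20, 11)·C(9, 3)·C(6, 3) = 282172800. Avoid both = 4537567650 − 840639800 − 1551175200 + 282172800 = 2427925450.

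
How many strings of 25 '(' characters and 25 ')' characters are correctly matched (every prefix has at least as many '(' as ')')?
C_25 = 4861946401452

These balanced parentheses are counted by the Catalan number C_n = (1/(n + 1)) · C(2n, n). For n = 25: C_25 = (1/26) · C(50, 25) = 126410606437752/26 = 4861946401452.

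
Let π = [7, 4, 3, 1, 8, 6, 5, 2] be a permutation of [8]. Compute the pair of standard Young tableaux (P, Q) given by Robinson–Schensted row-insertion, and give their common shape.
P = [1, 2] / [3, 5] / [4, 6] / [7, 8];  Q = [1, 5] / [2, 6] / [3, 7] / [4, 8];  common shape = (2, 2, 2, 2)

Row-insert the values π_1, π_2, … into P one at a time, bumping the leftmost entry strictly greater than the inserted value down to the next row. The recording tableau Q records, in position (i, j), the step at which that cell was added to P.
  Insert 7 (step 1): P = [7];  Q = [1]
  Insert 4 (step 2): P = [4] / [7];  Q = [1] / [2]
  Insert 3 (step 3): P = [3] / [4] / [7];  Q = [1] / [2] / [3]
  Insert 1 (step 4): P = [1] / [3] / [4] / [7];  Q = [1] / [2] / [3] / [4]
  Insert 8 (step 5): P = [1, 8] / [3] / [4] / [7];  Q = [1, 5] / [2] / [3] / [4]
  Insert 6 (step 6): P = [1, 6] / [3, 8] / [4] / [7];  Q = [1, 5] / [2, 6] / [3] / [4]
  Insert 5 (step 7): P = [1, 5] / [3, 6] / [4, 8] / [7];  Q = [1, 5] / [2, 6] / [3, 7] / [4]
  Insert 2 (step 8): P = [1, 2] / [3, 5] / [4, 6] / [7, 8];  Q = [1, 5] / [2, 6] / [3, 7] / [4, 8]
Final shape: (2, 2, 2, 2).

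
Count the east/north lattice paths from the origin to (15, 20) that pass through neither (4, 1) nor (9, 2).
Number of paths = 2971441760

Inclusion–exclusion. Total paths: C(35, 15) = 3247943160. Through P₁: C(5, 4)·C(30, 11) = 273136500. Through P₂: C(11, 9)·C(24, 6) = 7402780. Since P₁ is strictly southwest of P₂, a monotone path through both must visit P₁ then P₂; paths through both = C(5, 4)·C(6, 5)·C(24, 6) = 4037880. Avoid both = 3247943160 − 273136500 − 7402780 + 4037880 = 2971441760.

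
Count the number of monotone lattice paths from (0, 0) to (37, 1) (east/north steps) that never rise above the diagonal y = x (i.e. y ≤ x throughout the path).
Number of paths = 37

By the reflection principle (André's argument), the number of monotone paths to (37, 1) with n ≤ m that never go above y = x is C(38, 37) − C(38, 38) = 38 − 1 = 37.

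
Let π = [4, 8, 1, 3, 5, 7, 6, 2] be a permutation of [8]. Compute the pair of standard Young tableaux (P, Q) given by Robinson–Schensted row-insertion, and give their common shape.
P = [1, 2, 5, 6] / [3, 7] / [4] / [8];  Q = [1, 2, 5, 6] / [3, 4] / [7] / [8];  common shape = (4, 2, 1, 1)

Row-insert the values π_1, π_2, … into P one at a time, bumping the leftmost entry strictly greater than the inserted value down to the next row. The recording tableau Q records, in position (i, j), the step at which that cell was added to P.
  Insert 4 (step 1): P = [4];  Q = [1]
  Insert 8 (step 2): P = [4, 8];  Q = [1, 2]
  Insert 1 (step 3): P = [1, 8] / [4];  Q = [1, 2] / [3]
  Insert 3 (step 4): P = [1, 3] / [4, 8];  Q = [1, 2] / [3, 4]
  Insert 5 (step 5): P = [1, 3, 5] / [4, 8];  Q = [1, 2, 5] / [3, 4]
  Insert 7 (step 6): P = [1, 3, 5, 7] / [4, 8];  Q = [1, 2, 5, 6] / [3, 4]
  Insert 6 (step 7): P = [1, 3, 5, 6] / [4, 7] / [8];  Q = [1, 2, 5, 6] / [3, 4] / [7]
  Insert 2 (step 8): P = [1, 2, 5, 6] / [3, 7] / [4] / [8];  Q = [1, 2, 5, 6] / [3, 4] / [7] / [8]
Final shape: (4, 2, 1, 1).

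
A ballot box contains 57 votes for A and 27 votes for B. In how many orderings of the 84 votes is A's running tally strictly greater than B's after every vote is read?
Strict-lead orderings = 2682251865977033138160

Total orderings of the 84 votes with 57 for A: C(84, 57) = 7510305224735692786848. By the Bertrand ballot formula (Cycle Lemma / reflection principle), the number of orderings in which A is strictly ahead of B throughout is (p − q)/(p + q) · C(p + q, p) = (57 − 27)/(57 + 27) · 7510305224735692786848 = 2682251865977033138160.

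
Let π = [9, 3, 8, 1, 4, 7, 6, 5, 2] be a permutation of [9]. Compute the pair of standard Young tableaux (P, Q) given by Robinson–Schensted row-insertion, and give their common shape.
P = [1, 2, 5] / [3, 4] / [6] / [7] / [8] / [9];  Q = [1, 3, 6] / [2, 5] / [4] / [7] / [8] / [9];  common shape = (3, 2, 1, 1, 1, 1)

Row-insert the values π_1, π_2, … into P one at a time, bumping the leftmost entry strictly greater than the inserted value down to the next row. The recording tableau Q records, in position (i, j), the step at which that cell was added to P.
  Insert 9 (step 1): P = [9];  Q = [1]
  Insert 3 (step 2): P = [3] / [9];  Q = [1] / [2]
  Insert 8 (step 3): P = [3, 8] / [9];  Q = [1, 3] / [2]
  Insert 1 (step 4): P = [1, 8] / [3] / [9];  Q = [1, 3] / [2] / [4]
  Insert 4 (step 5): P = [1, 4] / [3, 8] / [9];  Q = [1, 3] / [2, 5] / [4]
  Insert 7 (step 6): P = [1, 4, 7] / [3, 8] / [9];  Q = [1, 3, 6] / [2, 5] / [4]
  Insert 6 (step 7): P = [1, 4, 6] / [3, 7] / [8] / [9];  Q = [1, 3, 6] / [2, 5] / [4] / [7]
  Insert 5 (step 8): P = [1, 4, 5] / [3, 6] / [7] / [8] / [9];  Q = [1, 3, 6] / [2, 5] / [4] / [7] / [8]
  Insert 2 (step 9): P = [1, 2, 5] / [3, 4] / [6] / [7] / [8] / [9];  Q = [1, 3, 6] / [2, 5] / [4] / [7] / [8] / [9]
Final shape: (3, 2, 1, 1, 1, 1).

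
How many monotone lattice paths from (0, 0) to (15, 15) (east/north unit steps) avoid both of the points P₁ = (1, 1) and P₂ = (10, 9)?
Number of paths = 54668124

Inclusion–exclusion. Total paths: C(30, 15) = 155117520. Through P₁: C(2, 1)·C(28, 14) = 80233200. Through P₂: C(19, 10)·C(11, 5) = 42678636. Since P₁ is strictly southwest of P₂, a monotone path through both must visit P₁ then P₂; paths through both = C(2, 1)·C(17, 9)·C(11, 5) = 22462440. Avoid both = 155117520 − 80233200 − 42678636 + 22462440 = 54668124.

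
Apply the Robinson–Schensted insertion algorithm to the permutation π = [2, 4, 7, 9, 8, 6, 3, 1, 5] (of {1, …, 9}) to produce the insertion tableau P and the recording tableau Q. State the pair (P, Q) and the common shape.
P = [1, 3, 5, 8] / [2, 6] / [4] / [7] / [9];  Q = [1, 2, 3, 4] / [5, 9] / [6] / [7] / [8];  common shape = (4, 2, 1, 1, 1)

Row-insert the values π_1, π_2, … into P one at a time, bumping the leftmost entry strictly greater than the inserted value down to the next row. The recording tableau Q records, in position (i, j), the step at which that cell was added to P.
  Insert 2 (step 1): P = [2];  Q = [1]
  Insert 4 (step 2): P = [2, 4];  Q = [1, 2]
  Insert 7 (step 3): P = [2, 4, 7];  Q = [1, 2, 3]
  Insert 9 (step 4): P = [2, 4, 7, 9];  Q = [1, 2, 3, 4]
  Insert 8 (step 5): P = [2, 4, 7, 8] / [9];  Q = [1, 2, 3, 4] / [5]
  Insert 6 (step 6): P = [2, 4, 6, 8] / [7] / [9];  Q = [1, 2, 3, 4] / [5] / [6]
  Insert 3 (step 7): P = [2, 3, 6, 8] / [4] / [7] / [9];  Q = [1, 2, 3, 4] / [5] / [6] / [7]
  Insert 1 (step 8): P = [1, 3, 6, 8] / [2] / [4] / [7] / [9];  Q = [1, 2, 3, 4] / [5] / [6] / [7] / [8]
  Insert 5 (step 9): P = [1, 3, 5, 8] / [2, 6] / [4] / [7] / [9];  Q = [1, 2, 3, 4] / [5, 9] / [6] / [7] / [8]
Final shape: (4, 2, 1, 1, 1).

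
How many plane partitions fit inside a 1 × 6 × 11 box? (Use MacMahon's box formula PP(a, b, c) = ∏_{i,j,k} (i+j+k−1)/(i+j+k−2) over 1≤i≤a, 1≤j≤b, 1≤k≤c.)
PP(1, 6, 11) = 12376

Evaluate the triple product over i = 1..1, j = 1..6, k = 1..11. The factors are (2/1) · (3/2) · (4/3) · (5/4) · (6/5) · (7/6) · (8/7) · (9/8) · … (66 factors total). The numerators and denominators telescope so the product is an integer; carrying out the multiplication exactly gives PP(1, 6, 11) = 12376.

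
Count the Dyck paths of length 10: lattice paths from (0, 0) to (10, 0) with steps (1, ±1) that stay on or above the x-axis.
C_5 = 42

These Dyck paths are counted by the Catalan number C_n = (1/(n + 1)) · C(2n, n). For n = 5: C_5 = (1/6) · C(10, 5) = 252/6 = 42.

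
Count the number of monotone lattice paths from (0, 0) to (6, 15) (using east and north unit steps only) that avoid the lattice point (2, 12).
Number of paths = 51079

Total paths from (0, 0) to (6, 15): C(21, 6) = 54264. Paths through (2, 12): (paths (0, 0) → (2, 12)) × (paths (2, 12) → (6, 15)) = C(14, 2) · C(7, 4) = 91 · 35 = 3185. Avoidance count = 54264 − 3185 = 51079.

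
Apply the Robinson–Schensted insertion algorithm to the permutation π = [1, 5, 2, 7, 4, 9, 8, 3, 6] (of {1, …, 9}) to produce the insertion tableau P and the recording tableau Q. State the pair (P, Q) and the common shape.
P = [1, 2, 3, 6] / [4, 7, 8] / [5, 9];  Q = [1, 2, 4, 6] / [3, 5, 7] / [8, 9];  common shape = (4, 3, 2)

Row-insert the values π_1, π_2, … into P one at a time, bumping the leftmost entry strictly greater than the inserted value down to the next row. The recording tableau Q records, in position (i, j), the step at which that cell was added to P.
  Insert 1 (step 1): P = [1];  Q = [1]
  Insert 5 (step 2): P = [1, 5];  Q = [1, 2]
  Insert 2 (step 3): P = [1, 2] / [5];  Q = [1, 2] / [3]
  Insert 7 (step 4): P = [1, 2, 7] / [5];  Q = [1, 2, 4] / [3]
  Insert 4 (step 5): P = [1, 2, 4] / [5, 7];  Q = [1, 2, 4] / [3, 5]
  Insert 9 (step 6): P = [1, 2, 4, 9] / [5, 7];  Q = [1, 2, 4, 6] / [3, 5]
  Insert 8 (step 7): P = [1, 2, 4, 8] / [5, 7, 9];  Q = [1, 2, 4, 6] / [3, 5, 7]
  Insert 3 (step 8): P = [1, 2, 3, 8] / [4, 7, 9] / [5];  Q = [1, 2, 4, 6] / [3, 5, 7] / [8]
  Insert 6 (step 9): P = [1, 2, 3, 6] / [4, 7, 8] / [5, 9];  Q = [1, 2, 4, 6] / [3, 5, 7] / [8, 9]
Final shape: (4, 3, 2).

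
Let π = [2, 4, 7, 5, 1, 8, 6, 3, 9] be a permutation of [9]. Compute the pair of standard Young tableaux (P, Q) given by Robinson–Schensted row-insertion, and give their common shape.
P = [1, 3, 5, 6, 9] / [2, 4] / [7, 8];  Q = [1, 2, 3, 6, 9] / [4, 7] / [5, 8];  common shape = (5, 2, 2)

Row-insert the values π_1, π_2, … into P one at a time, bumping the leftmost entry strictly greater than the inserted value down to the next row. The recording tableau Q records, in position (i, j), the step at which that cell was added to P.
  Insert 2 (step 1): P = [2];  Q = [1]
  Insert 4 (step 2): P = [2, 4];  Q = [1, 2]
  Insert 7 (step 3): P = [2, 4, 7];  Q = [1, 2, 3]
  Insert 5 (step 4): P = [2, 4, 5] / [7];  Q = [1, 2, 3] / [4]
  Insert 1 (step 5): P = [1, 4, 5] / [2] / [7];  Q = [1, 2, 3] / [4] / [5]
  Insert 8 (step 6): P = [1, 4, 5, 8] / [2] / [7];  Q = [1, 2, 3, 6] / [4] / [5]
  Insert 6 (step 7): P = [1, 4, 5, 6] / [2, 8] / [7];  Q = [1, 2, 3, 6] / [4, 7] / [5]
  Insert 3 (step 8): P = [1, 3, 5, 6] / [2, 4] / [7, 8];  Q = [1, 2, 3, 6] / [4, 7] / [5, 8]
  Insert 9 (step 9): P = [1, 3, 5, 6, 9] / [2, 4] / [7, 8];  Q = [1, 2, 3, 6, 9] / [4, 7] / [5, 8]
Final shape: (5, 2, 2).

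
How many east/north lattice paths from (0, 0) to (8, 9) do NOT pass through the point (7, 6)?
Number of paths = 17446

Total paths from (0, 0) to (8, 9): C(17, 8) = 24310. Paths through (7, 6): (paths (0, 0) → (7, 6)) × (paths (7, 6) → (8, 9)) = C(13, 7) · C(4, 1) = 1716 · 4 = 6864. Avoidance count = 24310 − 6864 = 17446.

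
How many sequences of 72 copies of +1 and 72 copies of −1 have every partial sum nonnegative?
C_72 = 20276890389709399862928998568254641025700

These ballot sequences are counted by the Catalan number C_n = (1/(n + 1)) · C(2n, n). For n = 72: C_72 = (1/73) · C(144, 72) = 1480212998448786189993816895482588794876100/73 = 20276890389709399862928998568254641025700.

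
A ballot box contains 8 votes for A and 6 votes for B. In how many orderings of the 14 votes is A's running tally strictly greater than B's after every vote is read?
Strict-lead orderings = 429

Total orderings of the 14 votes with 8 for A: C(14, 8) = 3003. By the Bertrand ballot formula (Cycle Lemma / reflection principle), the number of orderings in which A is strictly ahead of B throughout is (p − q)/(p + q) · C(p + q, p) = (8 − 6)/(8 + 6) · 3003 = 429.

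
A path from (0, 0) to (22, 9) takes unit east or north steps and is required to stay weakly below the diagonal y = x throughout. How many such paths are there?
Number of paths = 12271350

By the reflection principle (André's argument), the number of monotone paths to (22, 9) with n ≤ m that never go above y = x is C(31, 22) − C(31, 23) = 20160075 − 7888725 = 12271350.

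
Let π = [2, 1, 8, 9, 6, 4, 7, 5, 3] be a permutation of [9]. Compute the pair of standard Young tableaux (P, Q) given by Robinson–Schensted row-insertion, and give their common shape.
P = [1, 3, 5] / [2, 4, 7] / [6, 9] / [8];  Q = [1, 3, 4] / [2, 5, 7] / [6, 8] / [9];  common shape = (3, 3, 2, 1)

Row-insert the values π_1, π_2, … into P one at a time, bumping the leftmost entry strictly greater than the inserted value down to the next row. The recording tableau Q records, in position (i, j), the step at which that cell was added to P.
  Insert 2 (step 1): P = [2];  Q = [1]
  Insert 1 (step 2): P = [1] / [2];  Q = [1] / [2]
  Insert 8 (step 3): P = [1, 8] / [2];  Q = [1, 3] / [2]
  Insert 9 (step 4): P = [1, 8, 9] / [2];  Q = [1, 3, 4] / [2]
  Insert 6 (step 5): P = [1, 6, 9] / [2, 8];  Q = [1, 3, 4] / [2, 5]
  Insert 4 (step 6): P = [1, 4, 9] / [2, 6] / [8];  Q = [1, 3, 4] / [2, 5] / [6]
  Insert 7 (step 7): P = [1, 4, 7] / [2, 6, 9] / [8];  Q = [1, 3, 4] / [2, 5, 7] / [6]
  Insert 5 (step 8): P = [1, 4, 5] / [2, 6, 7] / [8, 9];  Q = [1, 3, 4] / [2, 5, 7] / [6, 8]
  Insert 3 (step 9): P = [1, 3, 5] / [2, 4, 7] / [6, 9] / [8];  Q = [1, 3, 4] / [2, 5, 7] / [6, 8] / [9]
Final shape: (3, 3, 2, 1).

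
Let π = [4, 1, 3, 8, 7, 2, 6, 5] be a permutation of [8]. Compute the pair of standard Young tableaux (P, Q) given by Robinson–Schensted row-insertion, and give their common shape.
P = [1, 2, 5] / [3, 6] / [4, 7] / [8];  Q = [1, 3, 4] / [2, 5] / [6, 7] / [8];  common shape = (3, 2, 2, 1)

Row-insert the values π_1, π_2, … into P one at a time, bumping the leftmost entry strictly greater than the inserted value down to the next row. The recording tableau Q records, in position (i, j), the step at which that cell was added to P.
  Insert 4 (step 1): P = [4];  Q = [1]
  Insert 1 (step 2): P = [1] / [4];  Q = [1] / [2]
  Insert 3 (step 3): P = [1, 3] / [4];  Q = [1, 3] / [2]
  Insert 8 (step 4): P = [1, 3, 8] / [4];  Q = [1, 3, 4] / [2]
  Insert 7 (step 5): P = [1, 3, 7] / [4, 8];  Q = [1, 3, 4] / [2, 5]
  Insert 2 (step 6): P = [1, 2, 7] / [3, 8] / [4];  Q = [1, 3, 4] / [2, 5] / [6]
  Insert 6 (step 7): P = [1, 2, 6] / [3, 7] / [4, 8];  Q = [1, 3, 4] / [2, 5] / [6, 7]
  Insert 5 (step 8): P = [1, 2, 5] / [3, 6] / [4, 7] / [8];  Q = [1, 3, 4] / [2, 5] / [6, 7] / [8]
Final shape: (3, 2, 2, 1).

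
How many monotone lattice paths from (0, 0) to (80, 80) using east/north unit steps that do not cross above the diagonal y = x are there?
C_80 = 1136359577947336271931632877004667456667613940

These NE paths below the diagonal are counted by the Catalan number C_n = (1/(n + 1)) · C(2n, n). For n = 80: C_80 = (1/81) · C(160, 80) = 92045125813734238026462263037378063990076729140/81 = 1136359577947336271931632877004667456667613940.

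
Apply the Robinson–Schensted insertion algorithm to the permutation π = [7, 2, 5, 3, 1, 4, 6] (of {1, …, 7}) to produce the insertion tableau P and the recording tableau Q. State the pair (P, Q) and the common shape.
P = [1, 3, 4, 6] / [2] / [5] / [7];  Q = [1, 3, 6, 7] / [2] / [4] / [5];  common shape = (4, 1, 1, 1)

Row-insert the values π_1, π_2, … into P one at a time, bumping the leftmost entry strictly greater than the inserted value down to the next row. The recording tableau Q records, in position (i, j), the step at which that cell was added to P.
  Insert 7 (step 1): P = [7];  Q = [1]
  Insert 2 (step 2): P = [2] / [7];  Q = [1] / [2]
  Insert 5 (step 3): P = [2, 5] / [7];  Q = [1, 3] / [2]
  Insert 3 (step 4): P = [2, 3] / [5] / [7];  Q = [1, 3] / [2] / [4]
  Insert 1 (step 5): P = [1, 3] / [2] / [5] / [7];  Q = [1, 3] / [2] / [4] / [5]
  Insert 4 (step 6): P = [1, 3, 4] / [2] / [5] / [7];  Q = [1, 3, 6] / [2] / [4] / [5]
  Insert 6 (step 7): P = [1, 3, 4, 6] / [2] / [5] / [7];  Q = [1, 3, 6, 7] / [2] / [4] / [5]
Final shape: (4, 1, 1, 1).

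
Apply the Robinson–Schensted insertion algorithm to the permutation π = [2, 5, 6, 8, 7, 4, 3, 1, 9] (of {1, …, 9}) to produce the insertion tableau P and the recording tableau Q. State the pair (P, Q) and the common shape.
P = [1, 3, 6, 7, 9] / [2] / [4] / [5] / [8];  Q = [1, 2, 3, 4, 9] / [5] / [6] / [7] / [8];  common shape = (5, 1, 1, 1, 1)

Row-insert the values π_1, π_2, … into P one at a time, bumping the leftmost entry strictly greater than the inserted value down to the next row. The recording tableau Q records, in position (i, j), the step at which that cell was added to P.
  Insert 2 (step 1): P = [2];  Q = [1]
  Insert 5 (step 2): P = [2, 5];  Q = [1, 2]
  Insert 6 (step 3): P = [2, 5, 6];  Q = [1, 2, 3]
  Insert 8 (step 4): P = [2, 5, 6, 8];  Q = [1, 2, 3, 4]
  Insert 7 (step 5): P = [2, 5, 6, 7] / [8];  Q = [1, 2, 3, 4] / [5]
  Insert 4 (step 6): P = [2, 4, 6, 7] / [5] / [8];  Q = [1, 2, 3, 4] / [5] / [6]
  Insert 3 (step 7): P = [2, 3, 6, 7] / [4] / [5] / [8];  Q = [1, 2, 3, 4] / [5] / [6] / [7]
  Insert 1 (step 8): P = [1, 3, 6, 7] / [2] / [4] / [5] / [8];  Q = [1, 2, 3, 4] / [5] / [6] / [7] / [8]
  Insert 9 (step 9): P = [1, 3, 6, 7, 9] / [2] / [4] / [5] / [8];  Q = [1, 2, 3, 4, 9] / [5] / [6] / [7] / [8]
Final shape: (5, 1, 1, 1, 1).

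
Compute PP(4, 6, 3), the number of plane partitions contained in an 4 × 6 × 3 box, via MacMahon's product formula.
PP(4, 6, 3) = 457380

Evaluate the triple product over i = 1..4, j = 1..6, k = 1..3. The factors are (2/1) · (3/2) · (4/3) · (3/2) · (4/3) · (5/4) · (4/3) · (5/4) · … (72 factors total). The numerators and denominators telescope so the product is an integer; carrying out the multiplication exactly gives PP(4, 6, 3) = 457380.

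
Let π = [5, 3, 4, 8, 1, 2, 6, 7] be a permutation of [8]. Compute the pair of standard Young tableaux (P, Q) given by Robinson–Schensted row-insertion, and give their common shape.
P = [1, 2, 6, 7] / [3, 4, 8] / [5];  Q = [1, 3, 4, 8] / [2, 6, 7] / [5];  common shape = (4, 3, 1)

Row-insert the values π_1, π_2, … into P one at a time, bumping the leftmost entry strictly greater than the inserted value down to the next row. The recording tableau Q records, in position (i, j), the step at which that cell was added to P.
  Insert 5 (step 1): P = [5];  Q = [1]
  Insert 3 (step 2): P = [3] / [5];  Q = [1] / [2]
  Insert 4 (step 3): P = [3, 4] / [5];  Q = [1, 3] / [2]
  Insert 8 (step 4): P = [3, 4, 8] / [5];  Q = [1, 3, 4] / [2]
  Insert 1 (step 5): P = [1, 4, 8] / [3] / [5];  Q = [1, 3, 4] / [2] / [5]
  Insert 2 (step 6): P = [1, 2, 8] / [3, 4] / [5];  Q = [1, 3, 4] / [2, 6] / [5]
  Insert 6 (step 7): P = [1, 2, 6] / [3, 4, 8] / [5];  Q = [1, 3, 4] / [2, 6, 7] / [5]
  Insert 7 (step 8): P = [1, 2, 6, 7] / [3, 4, 8] / [5];  Q = [1, 3, 4, 8] / [2, 6, 7] / [5]
Final shape: (4, 3, 1).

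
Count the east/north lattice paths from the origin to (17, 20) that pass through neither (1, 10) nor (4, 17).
Number of paths = 15844327225

Inclusion–exclusion. Total paths: C(37, 17) = 15905368710. Through P₁: C(11, 1)·C(26, 16) = 58429085. Through P₂: C(21, 4)·C(16, 13) = 3351600. Since P₁ is strictly southwest of P₂, a monotone path through both must visit P₁ then P₂; paths through both = C(11, 1)·C(10, 3)·C(16, 13) = 739200. Avoid both = 15905368710 − 58429085 − 3351600 + 739200 = 15844327225.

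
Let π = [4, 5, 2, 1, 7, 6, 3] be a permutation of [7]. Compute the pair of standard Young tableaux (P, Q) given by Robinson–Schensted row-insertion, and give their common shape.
P = [1, 3, 6] / [2, 5] / [4, 7];  Q = [1, 2, 5] / [3, 6] / [4, 7];  common shape = (3, 2, 2)

Row-insert the values π_1, π_2, … into P one at a time, bumping the leftmost entry strictly greater than the inserted value down to the next row. The recording tableau Q records, in position (i, j), the step at which that cell was added to P.
  Insert 4 (step 1): P = [4];  Q = [1]
  Insert 5 (step 2): P = [4, 5];  Q = [1, 2]
  Insert 2 (step 3): P = [2, 5] / [4];  Q = [1, 2] / [3]
  Insert 1 (step 4): P = [1, 5] / [2] / [4];  Q = [1, 2] / [3] / [4]
  Insert 7 (step 5): P = [1, 5, 7] / [2] / [4];  Q = [1, 2, 5] / [3] / [4]
  Insert 6 (step 6): P = [1, 5, 6] / [2, 7] / [4];  Q = [1, 2, 5] / [3, 6] / [4]
  Insert 3 (step 7): P = [1, 3, 6] / [2, 5] / [4, 7];  Q = [1, 2, 5] / [3, 6] / [4, 7]
Final shape: (3, 2, 2).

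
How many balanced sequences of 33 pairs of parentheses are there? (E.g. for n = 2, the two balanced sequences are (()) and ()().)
C_33 = 212336130412243110

These balanced parentheses are counted by the Catalan number C_n = (1/(n + 1)) · C(2n, n). For n = 33: C_33 = (1/34) · C(66, 33) = 7219428434016265740/34 = 212336130412243110.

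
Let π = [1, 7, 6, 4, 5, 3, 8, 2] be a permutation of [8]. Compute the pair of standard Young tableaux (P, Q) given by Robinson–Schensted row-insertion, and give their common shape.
P = [1, 2, 5, 8] / [3] / [4] / [6] / [7];  Q = [1, 2, 5, 7] / [3] / [4] / [6] / [8];  common shape = (4, 1, 1, 1, 1)

Row-insert the values π_1, π_2, … into P one at a time, bumping the leftmost entry strictly greater than the inserted value down to the next row. The recording tableau Q records, in position (i, j), the step at which that cell was added to P.
  Insert 1 (step 1): P = [1];  Q = [1]
  Insert 7 (step 2): P = [1, 7];  Q = [1, 2]
  Insert 6 (step 3): P = [1, 6] / [7];  Q = [1, 2] / [3]
  Insert 4 (step 4): P = [1, 4] / [6] / [7];  Q = [1, 2] / [3] / [4]
  Insert 5 (step 5): P = [1, 4, 5] / [6] / [7];  Q = [1, 2, 5] / [3] / [4]
  Insert 3 (step 6): P = [1, 3, 5] / [4] / [6] / [7];  Q = [1, 2, 5] / [3] / [4] / [6]
  Insert 8 (step 7): P = [1, 3, 5, 8] / [4] / [6] / [7];  Q = [1, 2, 5, 7] / [3] / [4] / [6]
  Insert 2 (step 8): P = [1, 2, 5, 8] / [3] / [4] / [6] / [7];  Q = [1, 2, 5, 7] / [3] / [4] / [6] / [8]
Final shape: (4, 1, 1, 1, 1).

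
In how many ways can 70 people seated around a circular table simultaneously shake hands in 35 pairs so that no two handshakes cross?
C_35 = 3116285494907301262

These noncrossing handshakes are counted by the Catalan number C_n = (1/(n + 1)) · C(2n, n). For n = 35: C_35 = (1/36) · C(70, 35) = 112186277816662845432/36 = 3116285494907301262.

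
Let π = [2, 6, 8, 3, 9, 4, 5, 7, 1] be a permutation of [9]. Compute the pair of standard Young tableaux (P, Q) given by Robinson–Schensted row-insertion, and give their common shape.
P = [1, 3, 4, 5, 7] / [2, 8, 9] / [6];  Q = [1, 2, 3, 5, 8] / [4, 6, 7] / [9];  common shape = (5, 3, 1)

Row-insert the values π_1, π_2, … into P one at a time, bumping the leftmost entry strictly greater than the inserted value down to the next row. The recording tableau Q records, in position (i, j), the step at which that cell was added to P.
  Insert 2 (step 1): P = [2];  Q = [1]
  Insert 6 (step 2): P = [2, 6];  Q = [1, 2]
  Insert 8 (step 3): P = [2, 6, 8];  Q = [1, 2, 3]
  Insert 3 (step 4): P = [2, 3, 8] / [6];  Q = [1, 2, 3] / [4]
  Insert 9 (step 5): P = [2, 3, 8, 9] / [6];  Q = [1, 2, 3, 5] / [4]
  Insert 4 (step 6): P = [2, 3, 4, 9] / [6, 8];  Q = [1, 2, 3, 5] / [4, 6]
  Insert 5 (step 7): P = [2, 3, 4, 5] / [6, 8, 9];  Q = [1, 2, 3, 5] / [4, 6, 7]
  Insert 7 (step 8): P = [2, 3, 4, 5, 7] / [6, 8, 9];  Q = [1, 2, 3, 5, 8] / [4, 6, 7]
  Insert 1 (step 9): P = [1, 3, 4, 5, 7] / [2, 8, 9] / [6];  Q = [1, 2, 3, 5, 8] / [4, 6, 7] / [9]
Final shape: (5, 3, 1).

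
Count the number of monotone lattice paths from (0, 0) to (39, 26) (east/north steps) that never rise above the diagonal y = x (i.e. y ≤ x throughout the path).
Number of paths = 350908747657532568

By the reflection principle (André's argument), the number of monotone paths to (39, 26) with n ≤ m that never go above y = x is C(65, 39) − C(65, 40) = 1002596421878664480 − 651687674221131912 = 350908747657532568.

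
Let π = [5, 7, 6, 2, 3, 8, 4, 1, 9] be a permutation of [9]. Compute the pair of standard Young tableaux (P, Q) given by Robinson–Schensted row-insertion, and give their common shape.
P = [1, 3, 4, 9] / [2, 6, 8] / [5] / [7];  Q = [1, 2, 6, 9] / [3, 5, 7] / [4] / [8];  common shape = (4, 3, 1, 1)

Row-insert the values π_1, π_2, … into P one at a time, bumping the leftmost entry strictly greater than the inserted value down to the next row. The recording tableau Q records, in position (i, j), the step at which that cell was added to P.
  Insert 5 (step 1): P = [5];  Q = [1]
  Insert 7 (step 2): P = [5, 7];  Q = [1, 2]
  Insert 6 (step 3): P = [5, 6] / [7];  Q = [1, 2] / [3]
  Insert 2 (step 4): P = [2, 6] / [5] / [7];  Q = [1, 2] / [3] / [4]
  Insert 3 (step 5): P = [2, 3] / [5, 6] / [7];  Q = [1, 2] / [3, 5] / [4]
  Insert 8 (step 6): P = [2, 3, 8] / [5, 6] / [7];  Q = [1, 2, 6] / [3, 5] / [4]
  Insert 4 (step 7): P = [2, 3, 4] / [5, 6, 8] / [7];  Q = [1, 2, 6] / [3, 5, 7] / [4]
  Insert 1 (step 8): P = [1, 3, 4] / [2, 6, 8] / [5] / [7];  Q = [1, 2, 6] / [3, 5, 7] / [4] / [8]
  Insert 9 (step 9): P = [1, 3, 4, 9] / [2, 6, 8] / [5] / [7];  Q = [1, 2, 6, 9] / [3, 5, 7] / [4] / [8]
Final shape: (4, 3, 1, 1).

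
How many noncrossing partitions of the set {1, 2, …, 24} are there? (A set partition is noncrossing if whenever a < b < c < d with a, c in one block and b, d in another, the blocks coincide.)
C_24 = 1289904147324

These noncrossing partitions are counted by the Catalan number C_n = (1/(n + 1)) · C(2n, n). For n = 24: C_24 = (1/25) · C(48, 24) = 32247603683100/25 = 1289904147324.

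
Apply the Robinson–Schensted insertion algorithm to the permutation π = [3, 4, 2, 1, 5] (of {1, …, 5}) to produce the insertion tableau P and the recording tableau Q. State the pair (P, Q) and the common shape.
P = [1, 4, 5] / [2] / [3];  Q = [1, 2, 5] / [3] / [4];  common shape = (3, 1, 1)

Row-insert the values π_1, π_2, … into P one at a time, bumping the leftmost entry strictly greater than the inserted value down to the next row. The recording tableau Q records, in position (i, j), the step at which that cell was added to P.
  Insert 3 (step 1): P = [3];  Q = [1]
  Insert 4 (step 2): P = [3, 4];  Q = [1, 2]
  Insert 2 (step 3): P = [2, 4] / [3];  Q = [1, 2] / [3]
  Insert 1 (step 4): P = [1, 4] / [2] / [3];  Q = [1, 2] / [3] / [4]
  Insert 5 (step 5): P = [1, 4, 5] / [2] / [3];  Q = [1, 2, 5] / [3] / [4]
Final shape: (3, 1, 1).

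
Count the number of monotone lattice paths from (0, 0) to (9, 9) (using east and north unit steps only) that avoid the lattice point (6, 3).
Number of paths = 41564

Total paths from (0, 0) to (9, 9): C(18, 9) = 48620. Paths through (6, 3): (paths (0, 0) → (6, 3)) × (paths (6, 3) → (9, 9)) = C(9, 6) · C(9, 3) = 84 · 84 = 7056. Avoidance count = 48620 − 7056 = 41564.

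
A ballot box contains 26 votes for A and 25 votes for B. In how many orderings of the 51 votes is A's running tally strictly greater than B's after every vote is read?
Strict-lead orderings = 4861946401452

Total orderings of the 51 votes with 26 for A: C(51, 26) = 247959266474052. By the Bertrand ballot formula (Cycle Lemma / reflection principle), the number of orderings in which A is strictly ahead of B throughout is (p − q)/(p + q) · C(p + q, p) = (26 − 25)/(26 + 25) · 247959266474052 = 4861946401452.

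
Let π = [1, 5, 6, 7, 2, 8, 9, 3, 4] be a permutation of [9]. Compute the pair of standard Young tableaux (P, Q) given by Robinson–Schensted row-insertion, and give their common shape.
P = [1, 2, 3, 4, 8, 9] / [5, 6, 7];  Q = [1, 2, 3, 4, 6, 7] / [5, 8, 9];  common shape = (6, 3)

Row-insert the values π_1, π_2, … into P one at a time, bumping the leftmost entry strictly greater than the inserted value down to the next row. The recording tableau Q records, in position (i, j), the step at which that cell was added to P.
  Insert 1 (step 1): P = [1];  Q = [1]
  Insert 5 (step 2): P = [1, 5];  Q = [1, 2]
  Insert 6 (step 3): P = [1, 5, 6];  Q = [1, 2, 3]
  Insert 7 (step 4): P = [1, 5, 6, 7];  Q = [1, 2, 3, 4]
  Insert 2 (step 5): P = [1, 2, 6, 7] / [5];  Q = [1, 2, 3, 4] / [5]
  Insert 8 (step 6): P = [1, 2, 6, 7, 8] / [5];  Q = [1, 2, 3, 4, 6] / [5]
  Insert 9 (step 7): P = [1, 2, 6, 7, 8, 9] / [5];  Q = [1, 2, 3, 4, 6, 7] / [5]
  Insert 3 (step 8): P = [1, 2, 3, 7, 8, 9] / [5, 6];  Q = [1, 2, 3, 4, 6, 7] / [5, 8]
  Insert 4 (step 9): P = [1, 2, 3, 4, 8, 9] / [5, 6, 7];  Q = [1, 2, 3, 4, 6, 7] / [5, 8, 9]
Final shape: (6, 3).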